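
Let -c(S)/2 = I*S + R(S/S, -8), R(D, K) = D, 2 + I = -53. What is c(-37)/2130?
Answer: -2036/1065 ≈ -1.9117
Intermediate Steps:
I = -55 (I = -2 - 53 = -55)
c(S) = -2 + 110*S (c(S) = -2*(-55*S + S/S) = -2*(-55*S + 1) = -2*(1 - 55*S) = -2 + 110*S)
c(-37)/2130 = (-2 + 110*(-37))/2130 = (-2 - 4070)*(1/2130) = -4072*1/2130 = -2036/1065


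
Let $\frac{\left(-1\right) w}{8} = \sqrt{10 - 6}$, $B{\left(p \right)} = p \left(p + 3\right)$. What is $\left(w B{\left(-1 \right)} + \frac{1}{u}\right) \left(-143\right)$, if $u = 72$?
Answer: $- \frac{329615}{72} \approx -4578.0$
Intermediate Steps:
$B{\left(p \right)} = p \left(3 + p\right)$
$w = -16$ ($w = - 8 \sqrt{10 - 6} = - 8 \sqrt{4} = \left(-8\right) 2 = -16$)
$\left(w B{\left(-1 \right)} + \frac{1}{u}\right) \left(-143\right) = \left(- 16 \left(- (3 - 1)\right) + \frac{1}{72}\right) \left(-143\right) = \left(- 16 \left(\left(-1\right) 2\right) + \frac{1}{72}\right) \left(-143\right) = \left(\left(-16\right) \left(-2\right) + \frac{1}{72}\right) \left(-143\right) = \left(32 + \frac{1}{72}\right) \left(-143\right) = \frac{2305}{72} \left(-143\right) = - \frac{329615}{72}$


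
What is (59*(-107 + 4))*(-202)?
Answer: 1227554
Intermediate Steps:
(59*(-107 + 4))*(-202) = (59*(-103))*(-202) = -6077*(-202) = 1227554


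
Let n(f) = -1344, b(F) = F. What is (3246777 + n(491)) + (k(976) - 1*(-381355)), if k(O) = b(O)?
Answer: 3627764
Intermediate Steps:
k(O) = O
(3246777 + n(491)) + (k(976) - 1*(-381355)) = (3246777 - 1344) + (976 - 1*(-381355)) = 3245433 + (976 + 381355) = 3245433 + 382331 = 3627764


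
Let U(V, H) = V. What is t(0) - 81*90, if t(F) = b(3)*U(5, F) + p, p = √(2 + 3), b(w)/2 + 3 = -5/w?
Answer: -22010/3 + √5 ≈ -7334.4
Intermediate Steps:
b(w) = -6 - 10/w (b(w) = -6 + 2*(-5/w) = -6 - 10/w)
p = √5 ≈ 2.2361
t(F) = -140/3 + √5 (t(F) = (-6 - 10/3)*5 + √5 = -28/3*5 + √5 = -140/3 + √5)
t(0) - 81*90 = (-140/3 + √5) - 81*90 = (-140/3 + √5) - 7290 = -22010/3 + √5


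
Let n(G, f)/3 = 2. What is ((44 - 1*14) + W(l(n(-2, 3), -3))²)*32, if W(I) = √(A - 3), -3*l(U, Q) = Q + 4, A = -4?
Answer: 736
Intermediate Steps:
n(G, f) = 6 (n(G, f) = 3*2 = 6)
l(U, Q) = -4/3 - Q/3 (l(U, Q) = -(Q + 4)/3 = -(4 + Q)/3 = -4/3 - Q/3)
W(I) = I*√7 (W(I) = √(-4 - 3) = √(-7) = I*√7)
((44 - 1*14) + W(l(n(-2, 3), -3))²)*32 = ((44 - 1*14) + (I*√7)²)*32 = ((44 - 14) - 7)*32 = (30 - 7)*32 = 23*32 = 736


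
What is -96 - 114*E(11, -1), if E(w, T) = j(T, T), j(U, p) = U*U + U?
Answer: -96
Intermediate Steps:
j(U, p) = U + U² (j(U, p) = U² + U = U + U²)
E(w, T) = T*(1 + T)
-96 - 114*E(11, -1) = -96 - (-114)*(1 - 1) = -96 - (-114)*0 = -96 - 114*0 = -96 + 0 = -96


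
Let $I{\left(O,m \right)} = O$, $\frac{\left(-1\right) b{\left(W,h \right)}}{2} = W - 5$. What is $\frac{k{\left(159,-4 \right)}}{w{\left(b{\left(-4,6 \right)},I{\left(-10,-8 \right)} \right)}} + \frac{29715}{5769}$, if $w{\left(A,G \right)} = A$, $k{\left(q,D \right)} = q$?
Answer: $\frac{53783}{3846} \approx 13.984$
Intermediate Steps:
$b{\left(W,h \right)} = 10 - 2 W$ ($b{\left(W,h \right)} = - 2 \left(W - 5\right) = - 2 \left(-5 + W\right) = 10 - 2 W$)
$\frac{k{\left(159,-4 \right)}}{w{\left(b{\left(-4,6 \right)},I{\left(-10,-8 \right)} \right)}} + \frac{29715}{5769} = \frac{159}{10 - -8} + \frac{29715}{5769} = \frac{159}{10 + 8} + 29715 \cdot \frac{1}{5769} = \frac{159}{18} + \frac{9905}{1923} = 159 \cdot \frac{1}{18} + \frac{9905}{1923} = \frac{53}{6} + \frac{9905}{1923} = \frac{53783}{3846}$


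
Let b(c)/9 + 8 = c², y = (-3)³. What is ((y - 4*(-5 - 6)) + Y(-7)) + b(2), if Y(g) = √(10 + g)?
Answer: -19 + √3 ≈ -17.268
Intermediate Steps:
y = -27
b(c) = -72 + 9*c²
((y - 4*(-5 - 6)) + Y(-7)) + b(2) = ((-27 - 4*(-5 - 6)) + √(10 - 7)) + (-72 + 9*2²) = ((-27 - 4*(-11)) + √3) + (-72 + 9*4) = ((-27 - 1*(-44)) + √3) + (-72 + 36) = ((-27 + 44) + √3) - 36 = (17 + √3) - 36 = -19 + √3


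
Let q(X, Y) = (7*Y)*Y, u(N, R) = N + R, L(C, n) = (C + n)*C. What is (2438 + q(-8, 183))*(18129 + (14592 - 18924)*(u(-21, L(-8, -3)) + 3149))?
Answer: -3295585182963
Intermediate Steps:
L(C, n) = C*(C + n)
q(X, Y) = 7*Y**2
(2438 + q(-8, 183))*(18129 + (14592 - 18924)*(u(-21, L(-8, -3)) + 3149)) = (2438 + 7*183**2)*(18129 + (14592 - 18924)*((-21 - 8*(-8 - 3)) + 3149)) = (2438 + 7*33489)*(18129 - 4332*((-21 - 8*(-11)) + 3149)) = (2438 + 234423)*(18129 - 4332*((-21 + 88) + 3149)) = 236861*(18129 - 4332*(67 + 3149)) = 236861*(18129 - 4332*3216) = 236861*(18129 - 13931712) = 236861*(-13913583) = -3295585182963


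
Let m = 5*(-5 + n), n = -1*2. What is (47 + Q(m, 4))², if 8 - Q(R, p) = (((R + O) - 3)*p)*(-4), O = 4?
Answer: 239121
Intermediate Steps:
n = -2
m = -35 (m = 5*(-5 - 2) = 5*(-7) = -35)
Q(R, p) = 8 + 4*p*(1 + R) (Q(R, p) = 8 - ((R + 4) - 3)*p*(-4) = 8 - ((4 + R) - 3)*p*(-4) = 8 - (1 + R)*p*(-4) = 8 - p*(1 + R)*(-4) = 8 - (-4)*p*(1 + R) = 8 + 4*p*(1 + R))
(47 + Q(m, 4))² = (47 + (8 + 4*4 + 4*(-35)*4))² = (47 + (8 + 16 - 560))² = (47 - 536)² = (-489)² = 239121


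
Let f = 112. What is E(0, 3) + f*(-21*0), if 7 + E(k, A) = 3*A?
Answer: 2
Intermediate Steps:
E(k, A) = -7 + 3*A
E(0, 3) + f*(-21*0) = (-7 + 3*3) + 112*(-21*0) = (-7 + 9) + 112*0 = 2 + 0 = 2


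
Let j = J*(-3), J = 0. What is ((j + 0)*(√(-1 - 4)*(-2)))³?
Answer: 0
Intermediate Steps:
j = 0 (j = 0*(-3) = 0)
((j + 0)*(√(-1 - 4)*(-2)))³ = ((0 + 0)*(√(-1 - 4)*(-2)))³ = (0*(√(-5)*(-2)))³ = (0*((I*√5)*(-2)))³ = (0*(-2*I*√5))³ = 0³ = 0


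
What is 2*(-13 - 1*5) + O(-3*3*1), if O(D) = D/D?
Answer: -35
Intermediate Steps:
O(D) = 1
2*(-13 - 1*5) + O(-3*3*1) = 2*(-13 - 1*5) + 1 = 2*(-13 - 5) + 1 = 2*(-18) + 1 = -36 + 1 = -35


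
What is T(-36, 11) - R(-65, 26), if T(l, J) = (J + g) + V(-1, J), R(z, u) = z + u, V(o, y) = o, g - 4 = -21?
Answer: 32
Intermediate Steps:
g = -17 (g = 4 - 21 = -17)
R(z, u) = u + z
T(l, J) = -18 + J (T(l, J) = (J - 17) - 1 = (-17 + J) - 1 = -18 + J)
T(-36, 11) - R(-65, 26) = (-18 + 11) - (26 - 65) = -7 - 1*(-39) = -7 + 39 = 32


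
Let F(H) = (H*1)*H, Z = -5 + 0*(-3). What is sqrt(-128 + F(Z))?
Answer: I*sqrt(103) ≈ 10.149*I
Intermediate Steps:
Z = -5 (Z = -5 + 0 = -5)
F(H) = H**2 (F(H) = H*H = H**2)
sqrt(-128 + F(Z)) = sqrt(-128 + (-5)**2) = sqrt(-128 + 25) = sqrt(-103) = I*sqrt(103)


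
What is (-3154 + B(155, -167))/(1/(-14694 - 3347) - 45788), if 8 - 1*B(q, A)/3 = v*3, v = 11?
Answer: 58254389/826061309 ≈ 0.070521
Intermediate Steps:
B(q, A) = -75 (B(q, A) = 24 - 33*3 = 24 - 3*33 = 24 - 99 = -75)
(-3154 + B(155, -167))/(1/(-14694 - 3347) - 45788) = (-3154 - 75)/(1/(-14694 - 3347) - 45788) = -3229/(1/(-18041) - 45788) = -3229/(-1/18041 - 45788) = -3229/(-826061309/18041) = -3229*(-18041/826061309) = 58254389/826061309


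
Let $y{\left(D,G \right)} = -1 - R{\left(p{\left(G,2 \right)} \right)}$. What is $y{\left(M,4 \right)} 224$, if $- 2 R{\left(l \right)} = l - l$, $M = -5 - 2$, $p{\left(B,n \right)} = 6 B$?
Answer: $-224$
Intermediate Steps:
$M = -7$
$R{\left(l \right)} = 0$ ($R{\left(l \right)} = - \frac{l - l}{2} = \left(- \frac{1}{2}\right) 0 = 0$)
$y{\left(D,G \right)} = -1$ ($y{\left(D,G \right)} = -1 - 0 = -1 + 0 = -1$)
$y{\left(M,4 \right)} 224 = \left(-1\right) 224 = -224$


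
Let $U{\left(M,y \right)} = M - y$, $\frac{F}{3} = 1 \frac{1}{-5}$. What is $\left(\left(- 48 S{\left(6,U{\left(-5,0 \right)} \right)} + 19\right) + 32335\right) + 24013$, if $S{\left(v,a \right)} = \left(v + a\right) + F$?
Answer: $\frac{281739}{5} \approx 56348.0$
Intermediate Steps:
$F = - \frac{3}{5}$ ($F = 3 \cdot 1 \frac{1}{-5} = 3 \cdot 1 \left(- \frac{1}{5}\right) = 3 \left(- \frac{1}{5}\right) = - \frac{3}{5} \approx -0.6$)
$S{\left(v,a \right)} = - \frac{3}{5} + a + v$ ($S{\left(v,a \right)} = \left(v + a\right) - \frac{3}{5} = \left(a + v\right) - \frac{3}{5} = - \frac{3}{5} + a + v$)
$\left(\left(- 48 S{\left(6,U{\left(-5,0 \right)} \right)} + 19\right) + 32335\right) + 24013 = \left(\left(- 48 \left(- \frac{3}{5} - 5 + 6\right) + 19\right) + 32335\right) + 24013 = \left(\left(\left(-48\right) \frac{2}{5} + 19\right) + 32335\right) + 24013 = \left(\left(- \frac{96}{5} + 19\right) + 32335\right) + 24013 = \left(- \frac{1}{5} + 32335\right) + 24013 = \frac{161674}{5} + 24013 = \frac{281739}{5}$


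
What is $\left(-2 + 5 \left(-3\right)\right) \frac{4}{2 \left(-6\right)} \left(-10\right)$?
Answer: $- \frac{170}{3} \approx -56.667$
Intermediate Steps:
$\left(-2 + 5 \left(-3\right)\right) \frac{4}{2 \left(-6\right)} \left(-10\right) = \left(-2 - 15\right) \frac{4}{-12} \left(-10\right) = - 17 \cdot 4 \left(- \frac{1}{12}\right) \left(-10\right) = \left(-17\right) \left(- \frac{1}{3}\right) \left(-10\right) = \frac{17}{3} \left(-10\right) = - \frac{170}{3}$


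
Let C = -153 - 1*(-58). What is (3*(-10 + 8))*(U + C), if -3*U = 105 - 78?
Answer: 624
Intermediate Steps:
U = -9 (U = -(105 - 78)/3 = -⅓*27 = -9)
C = -95 (C = -153 + 58 = -95)
(3*(-10 + 8))*(U + C) = (3*(-10 + 8))*(-9 - 95) = (3*(-2))*(-104) = -6*(-104) = 624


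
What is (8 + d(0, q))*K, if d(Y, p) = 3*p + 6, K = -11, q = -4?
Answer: -22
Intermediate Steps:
d(Y, p) = 6 + 3*p
(8 + d(0, q))*K = (8 + (6 + 3*(-4)))*(-11) = (8 + (6 - 12))*(-11) = (8 - 6)*(-11) = 2*(-11) = -22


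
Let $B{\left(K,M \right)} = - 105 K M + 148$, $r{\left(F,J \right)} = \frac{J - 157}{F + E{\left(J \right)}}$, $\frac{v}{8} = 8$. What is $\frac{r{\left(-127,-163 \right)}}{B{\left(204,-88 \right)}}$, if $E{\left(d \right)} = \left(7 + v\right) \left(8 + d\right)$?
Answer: $\frac{20}{1311563891} \approx 1.5249 \cdot 10^{-8}$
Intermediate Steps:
$v = 64$ ($v = 8 \cdot 8 = 64$)
$E{\left(d \right)} = 568 + 71 d$ ($E{\left(d \right)} = \left(7 + 64\right) \left(8 + d\right) = 71 \left(8 + d\right) = 568 + 71 d$)
$r{\left(F,J \right)} = \frac{-157 + J}{568 + F + 71 J}$ ($r{\left(F,J \right)} = \frac{J - 157}{F + \left(568 + 71 J\right)} = \frac{-157 + J}{568 + F + 71 J}$)
$B{\left(K,M \right)} = 148 - 105 K M$ ($B{\left(K,M \right)} = - 105 K M + 148 = 148 - 105 K M$)
$\frac{r{\left(-127,-163 \right)}}{B{\left(204,-88 \right)}} = \frac{\frac{1}{568 - 127 + 71 \left(-163\right)} \left(-157 - 163\right)}{148 - 21420 \left(-88\right)} = \frac{\frac{1}{568 - 127 - 11573} \left(-320\right)}{148 + 1884960} = \frac{\frac{1}{-11132} \left(-320\right)}{1885108} = \left(- \frac{1}{11132}\right) \left(-320\right) \frac{1}{1885108} = \frac{80}{2783} \cdot \frac{1}{1885108} = \frac{20}{1311563891}$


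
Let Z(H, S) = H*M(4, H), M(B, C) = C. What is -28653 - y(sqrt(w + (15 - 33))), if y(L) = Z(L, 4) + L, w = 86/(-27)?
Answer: -773059/27 - 2*I*sqrt(429)/9 ≈ -28632.0 - 4.6027*I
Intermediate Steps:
w = -86/27 (w = 86*(-1/27) = -86/27 ≈ -3.1852)
Z(H, S) = H**2 (Z(H, S) = H*H = H**2)
y(L) = L + L**2 (y(L) = L**2 + L = L + L**2)
-28653 - y(sqrt(w + (15 - 33))) = -28653 - sqrt(-86/27 + (15 - 33))*(1 + sqrt(-86/27 + (15 - 33))) = -28653 - sqrt(-86/27 - 18)*(1 + sqrt(-86/27 - 18)) = -28653 - sqrt(-572/27)*(1 + sqrt(-572/27)) = -28653 - 2*I*sqrt(429)/9*(1 + 2*I*sqrt(429)/9) = -28653 - 2*I*sqrt(429)*(1 + 2*I*sqrt(429)/9)/9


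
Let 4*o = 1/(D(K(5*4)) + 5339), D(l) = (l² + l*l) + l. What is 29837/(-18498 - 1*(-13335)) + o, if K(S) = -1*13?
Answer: -75109101/12996992 ≈ -5.7790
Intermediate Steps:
K(S) = -13
D(l) = l + 2*l² (D(l) = (l² + l²) + l = 2*l² + l = l + 2*l²)
o = 1/22656 (o = 1/(4*(-13*(1 + 2*(-13)) + 5339)) = 1/(4*(-13*(1 - 26) + 5339)) = 1/(4*(-13*(-25) + 5339)) = 1/(4*(325 + 5339)) = (¼)/5664 = (¼)*(1/5664) = 1/22656 ≈ 4.4138e-5)
29837/(-18498 - 1*(-13335)) + o = 29837/(-18498 - 1*(-13335)) + 1/22656 = 29837/(-18498 + 13335) + 1/22656 = 29837/(-5163) + 1/22656 = 29837*(-1/5163) + 1/22656 = -29837/5163 + 1/22656 = -75109101/12996992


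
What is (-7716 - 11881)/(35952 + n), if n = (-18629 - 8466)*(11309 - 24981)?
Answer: -19597/370478792 ≈ -5.2896e-5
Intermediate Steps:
n = 370442840 (n = -27095*(-13672) = 370442840)
(-7716 - 11881)/(35952 + n) = (-7716 - 11881)/(35952 + 370442840) = -19597/370478792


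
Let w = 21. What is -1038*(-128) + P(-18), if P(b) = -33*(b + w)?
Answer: 132765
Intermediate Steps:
P(b) = -693 - 33*b (P(b) = -33*(b + 21) = -33*(21 + b) = -693 - 33*b)
-1038*(-128) + P(-18) = -1038*(-128) + (-693 - 33*(-18)) = 132864 + (-693 + 594) = 132864 - 99 = 132765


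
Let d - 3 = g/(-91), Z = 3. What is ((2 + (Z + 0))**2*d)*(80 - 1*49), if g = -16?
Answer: 223975/91 ≈ 2461.3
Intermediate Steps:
d = 289/91 (d = 3 - 16/(-91) = 3 - 16*(-1/91) = 3 + 16/91 = 289/91 ≈ 3.1758)
((2 + (Z + 0))**2*d)*(80 - 1*49) = ((2 + (3 + 0))**2*(289/91))*(80 - 1*49) = ((2 + 3)**2*(289/91))*(80 - 49) = (5**2*(289/91))*31 = (25*(289/91))*31 = (7225/91)*31 = 223975/91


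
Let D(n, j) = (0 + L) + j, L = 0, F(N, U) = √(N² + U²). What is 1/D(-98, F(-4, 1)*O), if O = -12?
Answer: -√17/204 ≈ -0.020211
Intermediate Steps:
D(n, j) = j (D(n, j) = (0 + 0) + j = 0 + j = j)
1/D(-98, F(-4, 1)*O) = 1/(√((-4)² + 1²)*(-12)) = 1/(√(16 + 1)*(-12)) = 1/(√17*(-12)) = 1/(-12*√17) = -√17/204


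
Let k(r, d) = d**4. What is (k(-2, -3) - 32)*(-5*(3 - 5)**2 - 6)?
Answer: -1274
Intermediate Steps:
(k(-2, -3) - 32)*(-5*(3 - 5)**2 - 6) = ((-3)**4 - 32)*(-5*(3 - 5)**2 - 6) = (81 - 32)*(-5*(-2)**2 - 6) = 49*(-5*4 - 6) = 49*(-20 - 6) = 49*(-26) = -1274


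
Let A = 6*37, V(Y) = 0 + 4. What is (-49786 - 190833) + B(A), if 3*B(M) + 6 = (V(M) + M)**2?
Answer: -670787/3 ≈ -2.2360e+5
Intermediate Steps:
V(Y) = 4
A = 222
B(M) = -2 + (4 + M)**2/3
(-49786 - 190833) + B(A) = (-49786 - 190833) + (-2 + (4 + 222)**2/3) = -240619 + (-2 + (1/3)*226**2) = -240619 + (-2 + (1/3)*51076) = -240619 + (-2 + 51076/3) = -240619 + 51070/3 = -670787/3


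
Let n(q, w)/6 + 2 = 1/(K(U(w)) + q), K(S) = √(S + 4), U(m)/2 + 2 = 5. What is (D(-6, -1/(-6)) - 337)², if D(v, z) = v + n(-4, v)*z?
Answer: 2150743/18 + 1037*√10/9 ≈ 1.1985e+5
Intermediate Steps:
U(m) = 6 (U(m) = -4 + 2*5 = -4 + 10 = 6)
K(S) = √(4 + S)
n(q, w) = -12 + 6/(q + √10) (n(q, w) = -12 + 6/(√(4 + 6) + q) = -12 + 6/(√10 + q) = -12 + 6/(q + √10))
D(v, z) = v + 6*z*(9 - 2*√10)/(-4 + √10) (D(v, z) = v + (6*(1 - 2*(-4) - 2*√10)/(-4 + √10))*z = v + (6*(1 + 8 - 2*√10)/(-4 + √10))*z = v + (6*(9 - 2*√10)/(-4 + √10))*z = v + 6*z*(9 - 2*√10)/(-4 + √10))
(D(-6, -1/(-6)) - 337)² = ((-6 - (-16)/(-6) - (-1/(-6))*√10) - 337)² = ((-6 - (-16)*(-1)/6 - (-1*(-⅙))*√10) - 337)² = ((-6 - 16*⅙ - 1*⅙*√10) - 337)² = ((-6 - 8/3 - √10/6) - 337)² = ((-26/3 - √10/6) - 337)² = (-1037/3 - √10/6)²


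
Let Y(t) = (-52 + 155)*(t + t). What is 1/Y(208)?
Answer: 1/42848 ≈ 2.3338e-5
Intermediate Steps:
Y(t) = 206*t (Y(t) = 103*(2*t) = 206*t)
1/Y(208) = 1/(206*208) = 1/42848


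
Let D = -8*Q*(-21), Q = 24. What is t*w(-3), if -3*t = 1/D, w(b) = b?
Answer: 1/4032 ≈ 0.00024802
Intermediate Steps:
D = 4032 (D = -8*24*(-21) = -192*(-21) = 4032)
t = -1/12096 (t = -⅓/4032 = -⅓*1/4032 = -1/12096 ≈ -8.2672e-5)
t*w(-3) = -1/12096*(-3) = 1/4032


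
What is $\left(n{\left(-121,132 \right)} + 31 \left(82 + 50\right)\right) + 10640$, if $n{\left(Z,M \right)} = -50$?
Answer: $14682$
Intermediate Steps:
$\left(n{\left(-121,132 \right)} + 31 \left(82 + 50\right)\right) + 10640 = \left(-50 + 31 \left(82 + 50\right)\right) + 10640 = \left(-50 + 31 \cdot 132\right) + 10640 = \left(-50 + 4092\right) + 10640 = 4042 + 10640 = 14682$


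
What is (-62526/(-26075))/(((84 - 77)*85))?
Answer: 3678/912625 ≈ 0.0040301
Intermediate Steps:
(-62526/(-26075))/(((84 - 77)*85)) = (-62526*(-1/26075))/((7*85)) = (62526/26075)/595 = (62526/26075)*(1/595) = 3678/912625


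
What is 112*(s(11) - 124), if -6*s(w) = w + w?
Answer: -42896/3 ≈ -14299.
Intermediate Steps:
s(w) = -w/3 (s(w) = -(w + w)/6 = -w/3)
112*(s(11) - 124) = 112*(-⅓*11 - 124) = 112*(-11/3 - 124) = 112*(-383/3) = -42896/3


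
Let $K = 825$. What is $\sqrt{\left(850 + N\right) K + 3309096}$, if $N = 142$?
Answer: $2 \sqrt{1031874} \approx 2031.6$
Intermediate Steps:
$\sqrt{\left(850 + N\right) K + 3309096} = \sqrt{\left(850 + 142\right) 825 + 3309096} = \sqrt{992 \cdot 825 + 3309096} = \sqrt{818400 + 3309096} = \sqrt{4127496} = 2 \sqrt{1031874}$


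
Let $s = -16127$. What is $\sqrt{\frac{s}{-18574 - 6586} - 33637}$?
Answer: $\frac{i \sqrt{5323169087970}}{12580} \approx 183.4 i$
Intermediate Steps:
$\sqrt{\frac{s}{-18574 - 6586} - 33637} = \sqrt{- \frac{16127}{-18574 - 6586} - 33637} = \sqrt{- \frac{16127}{-25160} - 33637} = \sqrt{\left(-16127\right) \left(- \frac{1}{25160}\right) - 33637} = \sqrt{\frac{16127}{25160} - 33637} = \sqrt{- \frac{846290793}{25160}} = \frac{i \sqrt{5323169087970}}{12580}$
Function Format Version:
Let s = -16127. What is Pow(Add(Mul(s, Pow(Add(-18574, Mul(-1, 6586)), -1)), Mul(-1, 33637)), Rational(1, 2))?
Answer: Mul(Rational(1, 12580), I, Pow(5323169087970, Rational(1, 2))) ≈ Mul(183.40, I)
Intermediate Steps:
Pow(Add(Mul(s, Pow(Add(-18574, Mul(-1, 6586)), -1)), Mul(-1, 33637)), Rational(1, 2)) = Pow(Add(Mul(-16127, Pow(Add(-18574, Mul(-1, 6586)), -1)), Mul(-1, 33637)), Rational(1, 2)) = Pow(Add(Mul(-16127, Pow(Add(-18574, -6586), -1)), -33637), Rational(1, 2)) = Pow(Add(Mul(-16127, Pow(-25160, -1)), -33637), Rational(1, 2)) = Pow(Add(Mul(-16127, Rational(-1, 25160)), -33637), Rational(1, 2)) = Pow(Add(Rational(16127, 25160), -33637), Rational(1, 2)) = Pow(Rational(-846290793, 25160), Rational(1, 2)) = Mul(Rational(1, 12580), I, Pow(5323169087970, Rational(1, 2)))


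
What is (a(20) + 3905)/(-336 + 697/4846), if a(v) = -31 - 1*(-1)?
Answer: -18778250/1627559 ≈ -11.538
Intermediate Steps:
a(v) = -30 (a(v) = -31 + 1 = -30)
(a(20) + 3905)/(-336 + 697/4846) = (-30 + 3905)/(-336 + 697/4846) = 3875/(-336 + 697*(1/4846)) = 3875/(-336 + 697/4846) = 3875/(-1627559/4846) = 3875*(-4846/1627559) = -18778250/1627559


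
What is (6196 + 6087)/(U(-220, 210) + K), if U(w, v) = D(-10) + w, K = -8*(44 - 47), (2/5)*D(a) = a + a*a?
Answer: 12283/29 ≈ 423.55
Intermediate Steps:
D(a) = 5*a/2 + 5*a²/2 (D(a) = 5*(a + a*a)/2 = 5*(a + a²)/2 = 5*a/2 + 5*a²/2)
K = 24 (K = -8*(-3) = 24)
U(w, v) = 225 + w (U(w, v) = (5/2)*(-10)*(1 - 10) + w = (5/2)*(-10)*(-9) + w = 225 + w)
(6196 + 6087)/(U(-220, 210) + K) = (6196 + 6087)/((225 - 220) + 24) = 12283/(5 + 24) = 12283/29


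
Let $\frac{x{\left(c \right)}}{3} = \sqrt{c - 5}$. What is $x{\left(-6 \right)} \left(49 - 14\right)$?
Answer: $105 i \sqrt{11} \approx 348.25 i$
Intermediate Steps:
$x{\left(c \right)} = 3 \sqrt{-5 + c}$ ($x{\left(c \right)} = 3 \sqrt{c - 5} = 3 \sqrt{-5 + c}$)
$x{\left(-6 \right)} \left(49 - 14\right) = 3 \sqrt{-5 - 6} \left(49 - 14\right) = 3 \sqrt{-11} \cdot 35 = 3 i \sqrt{11} \cdot 35 = 105 i \sqrt{11}$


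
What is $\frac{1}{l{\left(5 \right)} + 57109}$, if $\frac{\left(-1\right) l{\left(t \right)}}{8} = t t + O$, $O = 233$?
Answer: $\frac{1}{55045} \approx 1.8167 \cdot 10^{-5}$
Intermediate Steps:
$l{\left(t \right)} = -1864 - 8 t^{2}$ ($l{\left(t \right)} = - 8 \left(t t + 233\right) = - 8 \left(t^{2} + 233\right) = - 8 \left(233 + t^{2}\right) = -1864 - 8 t^{2}$)
$\frac{1}{l{\left(5 \right)} + 57109} = \frac{1}{\left(-1864 - 8 \cdot 5^{2}\right) + 57109} = \frac{1}{\left(-1864 - 200\right) + 57109} = \frac{1}{-2064 + 57109} = \frac{1}{55045}$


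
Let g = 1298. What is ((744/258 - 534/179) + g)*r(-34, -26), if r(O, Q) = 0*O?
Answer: 0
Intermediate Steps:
r(O, Q) = 0
((744/258 - 534/179) + g)*r(-34, -26) = ((744/258 - 534/179) + 1298)*0 = ((744*(1/258) - 534*1/179) + 1298)*0 = ((124/43 - 534/179) + 1298)*0 = (-766/7697 + 1298)*0 = (9989940/7697)*0 = 0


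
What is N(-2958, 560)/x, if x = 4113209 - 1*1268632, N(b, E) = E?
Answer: 560/2844577 ≈ 0.00019687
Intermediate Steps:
x = 2844577 (x = 4113209 - 1268632 = 2844577)
N(-2958, 560)/x = 560/2844577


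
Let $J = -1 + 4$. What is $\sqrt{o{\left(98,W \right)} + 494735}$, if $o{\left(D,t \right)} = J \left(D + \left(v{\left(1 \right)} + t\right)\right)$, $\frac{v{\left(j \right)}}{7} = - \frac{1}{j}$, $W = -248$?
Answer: $2 \sqrt{123566} \approx 703.04$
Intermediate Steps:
$v{\left(j \right)} = - \frac{7}{j}$ ($v{\left(j \right)} = 7 \left(- \frac{1}{j}\right) = - \frac{7}{j}$)
$J = 3$
$o{\left(D,t \right)} = -21 + 3 D + 3 t$ ($o{\left(D,t \right)} = 3 \left(D + \left(- \frac{7}{1} + t\right)\right) = 3 \left(D + \left(\left(-7\right) 1 + t\right)\right) = 3 \left(D + \left(-7 + t\right)\right) = 3 \left(-7 + D + t\right) = -21 + 3 D + 3 t$)
$\sqrt{o{\left(98,W \right)} + 494735} = \sqrt{\left(-21 + 3 \cdot 98 + 3 \left(-248\right)\right) + 494735} = \sqrt{\left(-21 + 294 - 744\right) + 494735} = \sqrt{-471 + 494735} = \sqrt{494264} = 2 \sqrt{123566}$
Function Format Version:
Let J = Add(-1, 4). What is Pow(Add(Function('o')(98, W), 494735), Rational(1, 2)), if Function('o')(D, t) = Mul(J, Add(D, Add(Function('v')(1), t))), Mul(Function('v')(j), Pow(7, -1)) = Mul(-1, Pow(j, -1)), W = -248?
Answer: Mul(2, Pow(123566, Rational(1, 2))) ≈ 703.04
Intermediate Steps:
Function('v')(j) = Mul(-7, Pow(j, -1)) (Function('v')(j) = Mul(7, Mul(-1, Pow(j, -1))) = Mul(-7, Pow(j, -1)))
J = 3
Function('o')(D, t) = Add(-21, Mul(3, D), Mul(3, t)) (Function('o')(D, t) = Mul(3, Add(D, Add(Mul(-7, Pow(1, -1)), t))) = Mul(3, Add(D, Add(Mul(-7, 1), t))) = Mul(3, Add(D, Add(-7, t))) = Mul(3, Add(-7, D, t)) = Add(-21, Mul(3, D), Mul(3, t)))
Pow(Add(Function('o')(98, W), 494735), Rational(1, 2)) = Pow(Add(Add(-21, Mul(3, 98), Mul(3, -248)), 494735), Rational(1, 2)) = Pow(Add(Add(-21, 294, -744), 494735), Rational(1, 2)) = Pow(Add(-471, 494735), Rational(1, 2)) = Pow(494264, Rational(1, 2)) = Mul(2, Pow(123566, Rational(1, 2)))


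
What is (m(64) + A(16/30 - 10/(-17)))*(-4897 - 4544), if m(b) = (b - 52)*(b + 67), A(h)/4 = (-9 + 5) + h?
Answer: -1252266828/85 ≈ -1.4733e+7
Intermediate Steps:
A(h) = -16 + 4*h (A(h) = 4*((-9 + 5) + h) = 4*(-4 + h) = -16 + 4*h)
m(b) = (-52 + b)*(67 + b)
(m(64) + A(16/30 - 10/(-17)))*(-4897 - 4544) = ((-3484 + 64² + 15*64) + (-16 + 4*(16/30 - 10/(-17))))*(-4897 - 4544) = ((-3484 + 4096 + 960) + (-16 + 4*(16*(1/30) - 10*(-1/17))))*(-9441) = (1572 + (-16 + 4*(8/15 + 10/17)))*(-9441) = (1572 + (-16 + 4*(286/255)))*(-9441) = (1572 + (-16 + 1144/255))*(-9441) = (1572 - 2936/255)*(-9441) = (397924/255)*(-9441) = -1252266828/85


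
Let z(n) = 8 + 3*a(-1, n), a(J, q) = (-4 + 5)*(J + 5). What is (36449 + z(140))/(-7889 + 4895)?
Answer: -36469/2994 ≈ -12.181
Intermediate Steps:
a(J, q) = 5 + J (a(J, q) = 1*(5 + J) = 5 + J)
z(n) = 20 (z(n) = 8 + 3*(5 - 1) = 8 + 3*4 = 8 + 12 = 20)
(36449 + z(140))/(-7889 + 4895) = (36449 + 20)/(-7889 + 4895) = 36469/(-2994) = 36469*(-1/2994) = -36469/2994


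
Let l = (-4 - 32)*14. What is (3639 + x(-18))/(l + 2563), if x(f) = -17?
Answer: 3622/2059 ≈ 1.7591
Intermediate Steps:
l = -504 (l = -36*14 = -504)
(3639 + x(-18))/(l + 2563) = (3639 - 17)/(-504 + 2563) = 3622/2059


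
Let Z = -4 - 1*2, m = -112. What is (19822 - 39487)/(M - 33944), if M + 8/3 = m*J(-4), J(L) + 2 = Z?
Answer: 58995/99152 ≈ 0.59500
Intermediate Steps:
Z = -6 (Z = -4 - 2 = -6)
J(L) = -8 (J(L) = -2 - 6 = -8)
M = 2680/3 (M = -8/3 - 112*(-8) = -8/3 + 896 = 2680/3 ≈ 893.33)
(19822 - 39487)/(M - 33944) = (19822 - 39487)/(2680/3 - 33944) = -19665/(-99152/3) = -19665*(-3/99152) = 58995/99152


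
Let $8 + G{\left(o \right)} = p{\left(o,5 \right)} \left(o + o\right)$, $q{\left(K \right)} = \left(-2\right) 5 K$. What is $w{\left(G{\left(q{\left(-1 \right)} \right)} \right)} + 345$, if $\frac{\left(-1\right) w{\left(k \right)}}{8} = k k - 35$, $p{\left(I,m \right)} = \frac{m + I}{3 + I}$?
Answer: $- \frac{201703}{169} \approx -1193.5$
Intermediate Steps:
$q{\left(K \right)} = - 10 K$
$p{\left(I,m \right)} = \frac{I + m}{3 + I}$
$G{\left(o \right)} = -8 + \frac{2 o \left(5 + o\right)}{3 + o}$ ($G{\left(o \right)} = -8 + \frac{o + 5}{3 + o} \left(o + o\right) = -8 + \frac{5 + o}{3 + o} 2 o = -8 + \frac{2 o \left(5 + o\right)}{3 + o}$)
$w{\left(k \right)} = 280 - 8 k^{2}$ ($w{\left(k \right)} = - 8 \left(k k - 35\right) = - 8 \left(k^{2} - 35\right) = - 8 \left(-35 + k^{2}\right) = 280 - 8 k^{2}$)
$w{\left(G{\left(q{\left(-1 \right)} \right)} \right)} + 345 = \left(280 - 8 \left(\frac{2 \left(-12 - -10 + \left(\left(-10\right) \left(-1\right)\right)^{2}\right)}{3 - -10}\right)^{2}\right) + 345 = \left(280 - 8 \left(\frac{2 \left(-12 + 10 + 10^{2}\right)}{3 + 10}\right)^{2}\right) + 345 = \left(280 - 8 \left(\frac{2 \left(-12 + 10 + 100\right)}{13}\right)^{2}\right) + 345 = \left(280 - 8 \left(2 \cdot \frac{1}{13} \cdot 98\right)^{2}\right) + 345 = \left(280 - 8 \left(\frac{196}{13}\right)^{2}\right) + 345 = \left(280 - \frac{307328}{169}\right) + 345 = - \frac{260008}{169} + 345 = - \frac{201703}{169}$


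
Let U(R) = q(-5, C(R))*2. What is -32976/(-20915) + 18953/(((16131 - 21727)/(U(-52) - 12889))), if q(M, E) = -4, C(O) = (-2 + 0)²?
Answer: 5112581063211/117040340 ≈ 43682.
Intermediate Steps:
C(O) = 4 (C(O) = (-2)² = 4)
U(R) = -8 (U(R) = -4*2 = -8)
-32976/(-20915) + 18953/(((16131 - 21727)/(U(-52) - 12889))) = -32976/(-20915) + 18953/(((16131 - 21727)/(-8 - 12889))) = -32976*(-1/20915) + 18953/((-5596/(-12897))) = 32976/20915 + 18953/((-5596*(-1/12897))) = 32976/20915 + 18953/(5596/12897) = 32976/20915 + 18953*(12897/5596) = 32976/20915 + 244436841/5596 = 5112581063211/117040340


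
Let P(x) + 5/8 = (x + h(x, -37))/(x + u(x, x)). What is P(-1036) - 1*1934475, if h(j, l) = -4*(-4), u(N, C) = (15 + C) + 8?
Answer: -10569972095/5464 ≈ -1.9345e+6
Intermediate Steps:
u(N, C) = 23 + C
h(j, l) = 16
P(x) = -5/8 + (16 + x)/(23 + 2*x) (P(x) = -5/8 + (x + 16)/(x + (23 + x)) = -5/8 + (16 + x)/(23 + 2*x))
P(-1036) - 1*1934475 = (13 - 2*(-1036))/(8*(23 + 2*(-1036))) - 1*1934475 = (13 + 2072)/(8*(23 - 2072)) - 1934475 = (⅛)*2085/(-2049) - 1934475 = (⅛)*(-1/2049)*2085 - 1934475 = -695/5464 - 1934475 = -10569972095/5464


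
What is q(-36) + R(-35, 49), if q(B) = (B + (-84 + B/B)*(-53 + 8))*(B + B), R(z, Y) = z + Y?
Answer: -266314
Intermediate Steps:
R(z, Y) = Y + z
q(B) = 2*B*(3735 + B) (q(B) = (B + (-84 + 1)*(-45))*(2*B) = (B - 83*(-45))*(2*B) = (B + 3735)*(2*B) = (3735 + B)*(2*B) = 2*B*(3735 + B))
q(-36) + R(-35, 49) = 2*(-36)*(3735 - 36) + (49 - 35) = 2*(-36)*3699 + 14 = -266328 + 14 = -266314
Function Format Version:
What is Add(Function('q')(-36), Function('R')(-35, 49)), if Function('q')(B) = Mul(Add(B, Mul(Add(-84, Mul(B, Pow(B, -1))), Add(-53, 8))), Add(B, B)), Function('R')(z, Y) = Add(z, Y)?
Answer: -266314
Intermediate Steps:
Function('R')(z, Y) = Add(Y, z)
Function('q')(B) = Mul(2, B, Add(3735, B)) (Function('q')(B) = Mul(Add(B, Mul(Add(-84, 1), -45)), Mul(2, B)) = Mul(Add(B, Mul(-83, -45)), Mul(2, B)) = Mul(Add(B, 3735), Mul(2, B)) = Mul(Add(3735, B), Mul(2, B)) = Mul(2, B, Add(3735, B)))
Add(Function('q')(-36), Function('R')(-35, 49)) = Add(Mul(2, -36, Add(3735, -36)), Add(49, -35)) = Add(Mul(2, -36, 3699), 14) = Add(-266328, 14) = -266314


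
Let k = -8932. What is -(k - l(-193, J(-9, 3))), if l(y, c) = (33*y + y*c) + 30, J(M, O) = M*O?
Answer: 7804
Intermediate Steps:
l(y, c) = 30 + 33*y + c*y (l(y, c) = (33*y + c*y) + 30 = 30 + 33*y + c*y)
-(k - l(-193, J(-9, 3))) = -(-8932 - (30 + 33*(-193) - 9*3*(-193))) = -(-8932 - (30 - 6369 - 27*(-193))) = -(-8932 - (30 - 6369 + 5211)) = -(-8932 - 1*(-1128)) = -(-8932 + 1128) = -1*(-7804) = 7804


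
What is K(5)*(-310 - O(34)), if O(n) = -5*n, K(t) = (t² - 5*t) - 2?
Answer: 280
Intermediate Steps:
K(t) = -2 + t² - 5*t
K(5)*(-310 - O(34)) = (-2 + 5² - 5*5)*(-310 - (-5)*34) = (-2 + 25 - 25)*(-310 - 1*(-170)) = -2*(-310 + 170) = -2*(-140) = 280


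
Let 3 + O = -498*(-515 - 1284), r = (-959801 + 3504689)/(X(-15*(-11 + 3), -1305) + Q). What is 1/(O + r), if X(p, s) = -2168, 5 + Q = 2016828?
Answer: 2014655/1804929944733 ≈ 1.1162e-6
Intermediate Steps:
Q = 2016823 (Q = -5 + 2016828 = 2016823)
r = 2544888/2014655 (r = (-959801 + 3504689)/(-2168 + 2016823) = 2544888/2014655 ≈ 1.2632)
O = 895899 (O = -3 - 498*(-515 - 1284) = -3 - 498*(-1799) = -3 + 895902 = 895899)
1/(O + r) = 1/(895899 + 2544888/2014655) = 1/(1804929944733/2014655) = 2014655/1804929944733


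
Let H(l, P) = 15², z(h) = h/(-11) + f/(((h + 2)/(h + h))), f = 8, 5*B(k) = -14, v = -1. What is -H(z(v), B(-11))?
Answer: -225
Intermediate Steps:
B(k) = -14/5 (B(k) = (⅕)*(-14) = -14/5)
z(h) = -h/11 + 16*h/(2 + h) (z(h) = h/(-11) + 8/(((h + 2)/(h + h))) = h*(-1/11) + 8/(((2 + h)/((2*h)))) = -h/11 + 8/(((2 + h)*(1/(2*h)))) = -h/11 + 8/(((2 + h)/(2*h))) = -h/11 + 8*(2*h/(2 + h)) = -h/11 + 16*h/(2 + h))
H(l, P) = 225
-H(z(v), B(-11)) = -1*225 = -225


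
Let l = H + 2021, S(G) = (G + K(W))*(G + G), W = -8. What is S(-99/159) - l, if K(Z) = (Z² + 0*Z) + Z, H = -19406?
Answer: 48640755/2809 ≈ 17316.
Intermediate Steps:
K(Z) = Z + Z² (K(Z) = (Z² + 0) + Z = Z² + Z = Z + Z²)
S(G) = 2*G*(56 + G) (S(G) = (G - 8*(1 - 8))*(G + G) = (G - 8*(-7))*(2*G) = (G + 56)*(2*G) = (56 + G)*(2*G) = 2*G*(56 + G))
l = -17385 (l = -19406 + 2021 = -17385)
S(-99/159) - l = 2*(-99/159)*(56 - 99/159) - 1*(-17385) = 2*(-99*1/159)*(56 - 99*1/159) + 17385 = 2*(-33/53)*(56 - 33/53) + 17385 = 2*(-33/53)*(2935/53) + 17385 = -193710/2809 + 17385 = 48640755/2809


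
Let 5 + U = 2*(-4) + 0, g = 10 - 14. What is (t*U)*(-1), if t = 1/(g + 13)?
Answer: 13/9 ≈ 1.4444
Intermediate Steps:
g = -4
U = -13 (U = -5 + (2*(-4) + 0) = -5 + (-8 + 0) = -5 - 8 = -13)
t = ⅑ (t = 1/(-4 + 13) = 1/9 = ⅑ ≈ 0.11111)
(t*U)*(-1) = ((⅑)*(-13))*(-1) = -13/9*(-1) = 13/9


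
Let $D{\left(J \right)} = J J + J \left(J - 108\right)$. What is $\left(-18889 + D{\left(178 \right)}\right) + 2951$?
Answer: $28206$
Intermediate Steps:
$D{\left(J \right)} = J^{2} + J \left(-108 + J\right)$
$\left(-18889 + D{\left(178 \right)}\right) + 2951 = \left(-18889 + 2 \cdot 178 \left(-54 + 178\right)\right) + 2951 = \left(-18889 + 2 \cdot 178 \cdot 124\right) + 2951 = \left(-18889 + 44144\right) + 2951 = 25255 + 2951 = 28206$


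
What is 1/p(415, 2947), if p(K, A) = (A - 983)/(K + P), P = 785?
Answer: 300/491 ≈ 0.61100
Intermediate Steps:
p(K, A) = (-983 + A)/(785 + K) (p(K, A) = (A - 983)/(K + 785) = (-983 + A)/(785 + K))
1/p(415, 2947) = 1/((-983 + 2947)/(785 + 415)) = 1/(1964/1200) = 1/((1/1200)*1964) = 1/(491/300) = 300/491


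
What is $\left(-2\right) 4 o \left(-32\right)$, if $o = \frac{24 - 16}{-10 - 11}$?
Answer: $- \frac{2048}{21} \approx -97.524$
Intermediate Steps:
$o = - \frac{8}{21}$ ($o = \frac{8}{-21} = 8 \left(- \frac{1}{21}\right) = - \frac{8}{21} \approx -0.38095$)
$\left(-2\right) 4 o \left(-32\right) = \left(-2\right) 4 \left(- \frac{8}{21}\right) \left(-32\right) = \left(-8\right) \left(- \frac{8}{21}\right) \left(-32\right) = \frac{64}{21} \left(-32\right) = - \frac{2048}{21}$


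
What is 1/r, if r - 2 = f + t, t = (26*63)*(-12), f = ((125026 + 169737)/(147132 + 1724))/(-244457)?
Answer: -36388891192/715187267782331 ≈ -5.0880e-5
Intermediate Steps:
f = -294763/36388891192 (f = (294763/148856)*(-1/244457) = -294763/36388891192 ≈ -8.1004e-6)
t = -19656 (t = 1638*(-12) = -19656)
r = -715187267782331/36388891192 (r = 2 + (-294763/36388891192 - 19656) = 2 - 715260045564715/36388891192 = -715187267782331/36388891192 ≈ -19654.)
1/r = 1/(-715187267782331/36388891192) = -36388891192/715187267782331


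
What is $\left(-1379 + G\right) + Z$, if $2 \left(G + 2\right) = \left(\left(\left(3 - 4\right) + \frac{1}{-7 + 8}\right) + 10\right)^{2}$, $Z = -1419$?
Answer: $-2750$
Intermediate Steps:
$G = 48$ ($G = -2 + \frac{\left(\left(\left(3 - 4\right) + \frac{1}{-7 + 8}\right) + 10\right)^{2}}{2} = -2 + \frac{\left(\left(-1 + 1^{-1}\right) + 10\right)^{2}}{2} = -2 + \frac{\left(\left(-1 + 1\right) + 10\right)^{2}}{2} = -2 + \frac{\left(0 + 10\right)^{2}}{2} = -2 + \frac{10^{2}}{2} = -2 + \frac{1}{2} \cdot 100 = -2 + 50 = 48$)
$\left(-1379 + G\right) + Z = \left(-1379 + 48\right) - 1419 = -1331 - 1419 = -2750$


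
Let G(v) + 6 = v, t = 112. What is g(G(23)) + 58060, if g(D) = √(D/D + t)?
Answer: 58060 + √113 ≈ 58071.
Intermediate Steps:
G(v) = -6 + v
g(D) = √113 (g(D) = √(D/D + 112) = √(1 + 112) = √113)
g(G(23)) + 58060 = √113 + 58060 = 58060 + √113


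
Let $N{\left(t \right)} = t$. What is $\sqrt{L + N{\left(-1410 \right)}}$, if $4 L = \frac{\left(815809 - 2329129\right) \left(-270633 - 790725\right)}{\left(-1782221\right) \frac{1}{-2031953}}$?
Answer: $\frac{\sqrt{29676440698161751628490}}{254603} \approx 6.7662 \cdot 10^{5}$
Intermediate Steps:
$L = \frac{116559666577227060}{254603}$ ($L = \frac{\left(815809 - 2329129\right) \left(-270633 - 790725\right) \frac{1}{\left(-1782221\right) \frac{1}{-2031953}}}{4} = \frac{\left(-1513320\right) \left(-1061358\right) \frac{1}{\left(-1782221\right) \left(- \frac{1}{2031953}\right)}}{4} = \frac{1606174288560 \frac{1}{\frac{254603}{290279}}}{4} = \frac{1606174288560 \cdot \frac{290279}{254603}}{4} = \frac{1}{4} \cdot \frac{466238666308908240}{254603} = \frac{116559666577227060}{254603} \approx 4.5781 \cdot 10^{11}$)
$\sqrt{L + N{\left(-1410 \right)}} = \sqrt{\frac{116559666577227060}{254603} - 1410} = \sqrt{\frac{116559666218236830}{254603}} = \frac{\sqrt{29676440698161751628490}}{254603}$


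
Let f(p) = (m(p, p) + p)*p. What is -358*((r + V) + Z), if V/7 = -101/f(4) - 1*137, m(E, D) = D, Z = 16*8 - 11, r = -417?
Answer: 7338105/16 ≈ 4.5863e+5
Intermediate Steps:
Z = 117 (Z = 128 - 11 = 117)
f(p) = 2*p² (f(p) = (p + p)*p = (2*p)*p = 2*p²)
V = -31395/32 (V = 7*(-101/(2*4²) - 1*137) = 7*(-101/(2*16) - 137) = 7*(-101/32 - 137) = 7*(-4485/32) = -31395/32 ≈ -981.09)
-358*((r + V) + Z) = -358*((-417 - 31395/32) + 117) = -358*(-44739/32 + 117) = -358*(-40995/32) = 7338105/16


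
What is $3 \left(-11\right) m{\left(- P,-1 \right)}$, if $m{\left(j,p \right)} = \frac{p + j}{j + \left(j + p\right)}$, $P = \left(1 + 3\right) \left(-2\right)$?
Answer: $- \frac{77}{5} \approx -15.4$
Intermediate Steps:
$P = -8$ ($P = 4 \left(-2\right) = -8$)
$m{\left(j,p \right)} = \frac{j + p}{p + 2 j}$
$3 \left(-11\right) m{\left(- P,-1 \right)} = 3 \left(-11\right) \frac{\left(-1\right) \left(-8\right) - 1}{-1 + 2 \left(\left(-1\right) \left(-8\right)\right)} = - 33 \frac{8 - 1}{-1 + 2 \cdot 8} = - 33 \frac{1}{-1 + 16} \cdot 7 = - 33 \cdot \frac{1}{15} \cdot 7 = \left(-33\right) \frac{7}{15} = - \frac{77}{5}$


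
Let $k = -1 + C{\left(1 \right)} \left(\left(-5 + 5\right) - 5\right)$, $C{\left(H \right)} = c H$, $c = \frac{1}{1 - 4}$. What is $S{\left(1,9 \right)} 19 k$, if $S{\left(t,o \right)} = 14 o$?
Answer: $1596$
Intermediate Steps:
$c = - \frac{1}{3}$ ($c = \frac{1}{-3} = - \frac{1}{3} \approx -0.33333$)
$C{\left(H \right)} = - \frac{H}{3}$
$k = \frac{2}{3}$ ($k = -1 + \left(- \frac{1}{3}\right) 1 \left(\left(-5 + 5\right) - 5\right) = -1 - \frac{0 - 5}{3} = -1 - - \frac{5}{3} = -1 + \frac{5}{3} = \frac{2}{3} \approx 0.66667$)
$S{\left(1,9 \right)} 19 k = 14 \cdot 9 \cdot 19 \cdot \frac{2}{3} = 126 \cdot 19 \cdot \frac{2}{3} = 2394 \cdot \frac{2}{3} = 1596$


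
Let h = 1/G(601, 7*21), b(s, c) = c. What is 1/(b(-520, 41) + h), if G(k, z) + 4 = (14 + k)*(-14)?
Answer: 8614/353173 ≈ 0.024390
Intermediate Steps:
G(k, z) = -200 - 14*k (G(k, z) = -4 + (14 + k)*(-14) = -4 + (-196 - 14*k) = -200 - 14*k)
h = -1/8614 (h = 1/(-200 - 14*601) = 1/(-200 - 8414) = 1/(-8614) = -1/8614 ≈ -0.00011609)
1/(b(-520, 41) + h) = 1/(41 - 1/8614) = 1/(353173/8614) = 8614/353173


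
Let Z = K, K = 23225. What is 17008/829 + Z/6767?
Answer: 134346661/5609843 ≈ 23.948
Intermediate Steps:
Z = 23225
17008/829 + Z/6767 = 17008/829 + 23225/6767 = 134346661/5609843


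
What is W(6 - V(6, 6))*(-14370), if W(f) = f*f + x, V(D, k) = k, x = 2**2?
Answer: -57480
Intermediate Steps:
x = 4
W(f) = 4 + f**2 (W(f) = f*f + 4 = f**2 + 4 = 4 + f**2)
W(6 - V(6, 6))*(-14370) = (4 + (6 - 1*6)**2)*(-14370) = (4 + (6 - 6)**2)*(-14370) = (4 + 0**2)*(-14370) = (4 + 0)*(-14370) = 4*(-14370) = -57480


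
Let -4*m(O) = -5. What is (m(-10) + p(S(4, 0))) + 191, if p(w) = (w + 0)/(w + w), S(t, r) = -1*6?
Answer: 771/4 ≈ 192.75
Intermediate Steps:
S(t, r) = -6
m(O) = 5/4 (m(O) = -¼*(-5) = 5/4)
p(w) = ½ (p(w) = w/((2*w)) = w*(1/(2*w)) = ½)
(m(-10) + p(S(4, 0))) + 191 = (5/4 + ½) + 191 = 7/4 + 191 = 771/4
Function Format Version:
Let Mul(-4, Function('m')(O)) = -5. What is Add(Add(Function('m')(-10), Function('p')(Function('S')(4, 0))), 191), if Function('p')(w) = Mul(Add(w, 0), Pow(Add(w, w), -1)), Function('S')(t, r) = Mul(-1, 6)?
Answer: Rational(771, 4) ≈ 192.75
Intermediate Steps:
Function('S')(t, r) = -6
Function('m')(O) = Rational(5, 4) (Function('m')(O) = Mul(Rational(-1, 4), -5) = Rational(5, 4))
Function('p')(w) = Rational(1, 2) (Function('p')(w) = Mul(w, Pow(Mul(2, w), -1)) = Mul(w, Mul(Rational(1, 2), Pow(w, -1))) = Rational(1, 2))
Add(Add(Function('m')(-10), Function('p')(Function('S')(4, 0))), 191) = Add(Add(Rational(5, 4), Rational(1, 2)), 191) = Add(Rational(7, 4), 191) = Rational(771, 4)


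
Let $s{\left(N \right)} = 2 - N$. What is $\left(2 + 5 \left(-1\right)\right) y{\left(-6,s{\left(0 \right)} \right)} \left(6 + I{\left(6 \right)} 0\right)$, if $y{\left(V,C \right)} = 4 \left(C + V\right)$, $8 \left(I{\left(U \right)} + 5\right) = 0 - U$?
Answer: $288$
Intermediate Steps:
$I{\left(U \right)} = -5 - \frac{U}{8}$ ($I{\left(U \right)} = -5 + \frac{0 - U}{8} = -5 + \frac{\left(-1\right) U}{8} = -5 - \frac{U}{8}$)
$y{\left(V,C \right)} = 4 C + 4 V$
$\left(2 + 5 \left(-1\right)\right) y{\left(-6,s{\left(0 \right)} \right)} \left(6 + I{\left(6 \right)} 0\right) = \left(2 + 5 \left(-1\right)\right) \left(4 \left(2 - 0\right) + 4 \left(-6\right)\right) \left(6 + \left(-5 - \frac{3}{4}\right) 0\right) = \left(2 - 5\right) \left(4 \left(2 + 0\right) - 24\right) \left(6 + \left(-5 - \frac{3}{4}\right) 0\right) = - 3 \left(4 \cdot 2 - 24\right) \left(6 - 0\right) = - 3 \left(8 - 24\right) \left(6 + 0\right) = \left(-3\right) \left(-16\right) 6 = 48 \cdot 6 = 288$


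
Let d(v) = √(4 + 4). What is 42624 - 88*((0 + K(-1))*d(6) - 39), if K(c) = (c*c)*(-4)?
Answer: 46056 + 704*√2 ≈ 47052.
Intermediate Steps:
d(v) = 2*√2 (d(v) = √8 = 2*√2)
K(c) = -4*c² (K(c) = c²*(-4) = -4*c²)
42624 - 88*((0 + K(-1))*d(6) - 39) = 42624 - 88*((0 - 4*(-1)²)*(2*√2) - 39) = 42624 - 88*((0 - 4*1)*(2*√2) - 39) = 42624 - 88*((0 - 4)*(2*√2) - 39) = 42624 - 88*(-8*√2 - 39) = 42624 - 88*(-39 - 8*√2) = 42624 - (-3432 - 704*√2) = 42624 + (3432 + 704*√2) = 46056 + 704*√2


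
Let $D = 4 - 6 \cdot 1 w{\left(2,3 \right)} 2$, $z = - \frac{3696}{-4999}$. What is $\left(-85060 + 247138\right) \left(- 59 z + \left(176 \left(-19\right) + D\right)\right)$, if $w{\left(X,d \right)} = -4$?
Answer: $- \frac{2702613696216}{4999} \approx -5.4063 \cdot 10^{8}$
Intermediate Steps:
$z = \frac{3696}{4999}$ ($z = \left(-3696\right) \left(- \frac{1}{4999}\right) = \frac{3696}{4999} \approx 0.73935$)
$D = 52$ ($D = 4 - 6 \cdot 1 \left(-4\right) 2 = 4 - 6 \left(\left(-4\right) 2\right) = 4 - -48 = 4 + 48 = 52$)
$\left(-85060 + 247138\right) \left(- 59 z + \left(176 \left(-19\right) + D\right)\right) = \left(-85060 + 247138\right) \left(\left(-59\right) \frac{3696}{4999} + \left(176 \left(-19\right) + 52\right)\right) = 162078 \left(- \frac{218064}{4999} + \left(-3344 + 52\right)\right) = 162078 \left(- \frac{218064}{4999} - 3292\right) = 162078 \left(- \frac{16674772}{4999}\right) = - \frac{2702613696216}{4999}$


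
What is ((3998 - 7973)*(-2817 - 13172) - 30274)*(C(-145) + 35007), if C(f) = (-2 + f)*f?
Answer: 3577911428322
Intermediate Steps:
C(f) = f*(-2 + f)
((3998 - 7973)*(-2817 - 13172) - 30274)*(C(-145) + 35007) = ((3998 - 7973)*(-2817 - 13172) - 30274)*(-145*(-2 - 145) + 35007) = (-3975*(-15989) - 30274)*(-145*(-147) + 35007) = (63556275 - 30274)*(21315 + 35007) = 63526001*56322 = 3577911428322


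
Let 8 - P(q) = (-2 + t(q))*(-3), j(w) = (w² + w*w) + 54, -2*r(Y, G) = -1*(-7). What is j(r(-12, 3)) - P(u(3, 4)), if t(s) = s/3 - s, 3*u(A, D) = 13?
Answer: 511/6 ≈ 85.167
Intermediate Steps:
u(A, D) = 13/3 (u(A, D) = (⅓)*13 = 13/3)
r(Y, G) = -7/2 (r(Y, G) = -(-1)*(-7)/2 = -½*7 = -7/2)
j(w) = 54 + 2*w² (j(w) = (w² + w²) + 54 = 2*w² + 54 = 54 + 2*w²)
t(s) = -2*s/3 (t(s) = s*(⅓) - s = s/3 - s = -2*s/3)
P(q) = 2 - 2*q (P(q) = 8 - (-2 - 2*q/3)*(-3) = 8 - (6 + 2*q) = 8 + (-6 - 2*q) = 2 - 2*q)
j(r(-12, 3)) - P(u(3, 4)) = (54 + 2*(-7/2)²) - (2 - 2*13/3) = (54 + 2*(49/4)) - (2 - 26/3) = (54 + 49/2) - 1*(-20/3) = 157/2 + 20/3 = 511/6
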